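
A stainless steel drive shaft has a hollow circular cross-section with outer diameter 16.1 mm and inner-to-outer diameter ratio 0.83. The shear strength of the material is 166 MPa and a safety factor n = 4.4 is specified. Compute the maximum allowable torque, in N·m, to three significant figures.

T_allow = 16.2 N·m

τ_allow = 166/4.4 = 37.73 MPa.
For a hollow shaft T_allow = τ_allow·πd_o³(1−k⁴)/16 with 1−k⁴ = 0.5254, so πd_o³(1−k⁴)/16 = 430.5 mm³.
T_allow = 37.73×430.5 = 16240 N·mm = 16.24 N·m.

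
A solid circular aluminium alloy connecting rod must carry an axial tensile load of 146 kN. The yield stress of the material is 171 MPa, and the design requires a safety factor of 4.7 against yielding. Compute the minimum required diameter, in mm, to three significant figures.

d = 71.5 mm

Allowable stress σ_allow = 171/4.7 = 36.38 MPa.
Required area A = F/σ_allow = 146000/36.38 = 4013 mm².
A = πd²/4 → d = √(4A/π) = 71.48 mm.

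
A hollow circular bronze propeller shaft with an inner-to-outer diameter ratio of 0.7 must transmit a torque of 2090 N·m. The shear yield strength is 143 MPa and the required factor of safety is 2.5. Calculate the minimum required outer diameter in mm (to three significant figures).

τ_allow = 143/2.5 = 57.20 MPa.
For a hollow shaft τ = 16T/[πd_o³(1−k⁴)] with k = 0.7, so 1−k⁴ = 0.7599.
d_o³ = 16T/[π τ_allow (1−k⁴)] = 16×2090000/(π×57.20×0.7599) = 244900 mm³.
d_o = 62.56 mm.

d_o = 62.6 mm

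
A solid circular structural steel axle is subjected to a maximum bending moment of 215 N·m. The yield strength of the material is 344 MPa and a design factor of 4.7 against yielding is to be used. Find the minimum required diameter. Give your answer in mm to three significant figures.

d = 31.0 mm

σ_allow = 344/4.7 = 73.19 MPa.
For a solid circular section σ = 32M/(πd³), so d³ = 32M/(π σ_allow) = 32×215000/(π×73.19) = 29920 mm³.
d = 31.05 mm.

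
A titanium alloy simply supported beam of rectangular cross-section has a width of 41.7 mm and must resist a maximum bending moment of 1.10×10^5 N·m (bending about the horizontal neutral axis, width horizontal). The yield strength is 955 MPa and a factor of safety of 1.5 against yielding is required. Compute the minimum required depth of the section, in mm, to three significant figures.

σ_allow = 955/1.5 = 636.7 MPa.
For a rectangular section σ = 6M/(bh²), so h² = 6M/(b σ_allow) = 6×1.1000×10^8/(41.7×636.7) = 24860 mm².
h = 157.7 mm.

h = 158 mm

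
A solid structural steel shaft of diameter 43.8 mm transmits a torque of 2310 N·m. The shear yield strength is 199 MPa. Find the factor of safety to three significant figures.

τ = 16T/(πd³) = 16×2310000/(π×43.8³) = 140.0 MPa.
n = τ_limit/τ = 199/140.0 = 1.421.

n = 1.42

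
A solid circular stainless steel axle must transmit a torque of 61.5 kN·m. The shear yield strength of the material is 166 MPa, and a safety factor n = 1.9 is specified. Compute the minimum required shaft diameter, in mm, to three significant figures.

d = 153 mm

Allowable shear stress τ_allow = 166/1.9 = 87.37 MPa.
For a solid shaft τ = 16T/(πd³), so d³ = 16T/(π τ_allow) = 16×6.1500×10^7/(π×87.37) = 3.585×10^6 mm³.
d = (3.585×10^6)^(1/3) = 153.0 mm.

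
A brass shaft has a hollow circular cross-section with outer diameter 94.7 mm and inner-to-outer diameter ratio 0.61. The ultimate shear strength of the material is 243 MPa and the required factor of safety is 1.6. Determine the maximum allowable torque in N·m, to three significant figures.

τ_allow = 243/1.6 = 151.9 MPa.
For a hollow shaft T_allow = τ_allow·πd_o³(1−k⁴)/16 with 1−k⁴ = 0.8615, so πd_o³(1−k⁴)/16 = 143700 mm³.
T_allow = 151.9×143700 = 2.182×10^7 N·mm = 21820 N·m.

T_allow = 21800 N·m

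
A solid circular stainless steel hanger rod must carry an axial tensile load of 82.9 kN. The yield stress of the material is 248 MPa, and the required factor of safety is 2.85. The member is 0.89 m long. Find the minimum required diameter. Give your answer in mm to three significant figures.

d = 34.8 mm

Allowable stress σ_allow = 248/2.85 = 87.02 MPa.
Required area A = F/σ_allow = 82900/87.02 = 952.7 mm².
A = πd²/4 → d = √(4A/π) = 34.83 mm.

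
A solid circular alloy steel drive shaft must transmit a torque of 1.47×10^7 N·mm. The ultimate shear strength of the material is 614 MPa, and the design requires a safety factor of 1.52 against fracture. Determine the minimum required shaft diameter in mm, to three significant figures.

Allowable shear stress τ_allow = 614/1.52 = 403.9 MPa.
For a solid shaft τ = 16T/(πd³), so d³ = 16T/(π τ_allow) = 16×1.4700×10^7/(π×403.9) = 185300 mm³.
d = (185300)^(1/3) = 57.01 mm.

d = 57.0 mm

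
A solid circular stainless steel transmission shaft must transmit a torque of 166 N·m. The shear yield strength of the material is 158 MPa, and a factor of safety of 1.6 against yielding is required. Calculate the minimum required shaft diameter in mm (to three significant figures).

d = 20.5 mm

Allowable shear stress τ_allow = 158/1.6 = 98.75 MPa.
For a solid shaft τ = 16T/(πd³), so d³ = 16T/(π τ_allow) = 16×166000/(π×98.75) = 8561 mm³.
d = (8561)^(1/3) = 20.46 mm.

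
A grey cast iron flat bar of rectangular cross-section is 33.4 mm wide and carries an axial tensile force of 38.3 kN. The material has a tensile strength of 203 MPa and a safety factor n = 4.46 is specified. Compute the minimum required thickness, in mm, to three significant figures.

t = 25.2 mm

σ_allow = 203/4.46 = 45.52 MPa.
Required area A = F/σ_allow = 38300/45.52 = 841.5 mm².
t = A/w = 841.5/33.4 = 25.19 mm.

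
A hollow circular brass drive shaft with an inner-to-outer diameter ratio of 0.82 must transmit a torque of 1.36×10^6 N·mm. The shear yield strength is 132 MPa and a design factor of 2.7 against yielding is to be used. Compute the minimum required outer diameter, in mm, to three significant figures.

d_o = 63.7 mm

τ_allow = 132/2.7 = 48.89 MPa.
For a hollow shaft τ = 16T/[πd_o³(1−k⁴)] with k = 0.82, so 1−k⁴ = 0.5479.
d_o³ = 16T/[π τ_allow (1−k⁴)] = 16×1360000/(π×48.89×0.5479) = 258600 mm³.
d_o = 63.71 mm.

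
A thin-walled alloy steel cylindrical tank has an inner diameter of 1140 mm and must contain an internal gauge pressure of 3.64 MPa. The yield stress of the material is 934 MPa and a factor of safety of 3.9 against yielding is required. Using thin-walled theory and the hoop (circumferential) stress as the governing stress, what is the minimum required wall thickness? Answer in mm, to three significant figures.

t = 8.66 mm

σ_allow = 934/3.9 = 239.5 MPa.
Hoop stress σ_h = pD/(2t), so t = pD/(2σ_allow) = 3.64×1140/(2×239.5) = 8.664 mm.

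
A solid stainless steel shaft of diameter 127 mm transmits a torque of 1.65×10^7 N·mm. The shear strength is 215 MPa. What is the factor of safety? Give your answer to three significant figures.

τ = 16T/(πd³) = 16×1.6500×10^7/(π×127³) = 41.02 MPa.
n = τ_limit/τ = 215/41.02 = 5.241.

n = 5.24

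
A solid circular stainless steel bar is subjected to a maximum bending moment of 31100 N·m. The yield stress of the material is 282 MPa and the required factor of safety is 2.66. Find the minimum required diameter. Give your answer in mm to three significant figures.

σ_allow = 282/2.66 = 106.0 MPa.
For a solid circular section σ = 32M/(πd³), so d³ = 32M/(π σ_allow) = 32×3.1100×10^7/(π×106.0) = 2.988×10^6 mm³.
d = 144.0 mm.

d = 144 mm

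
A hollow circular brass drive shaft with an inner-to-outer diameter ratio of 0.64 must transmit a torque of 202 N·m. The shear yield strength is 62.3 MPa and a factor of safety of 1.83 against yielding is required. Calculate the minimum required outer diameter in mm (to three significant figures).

d_o = 33.1 mm

τ_allow = 62.3/1.83 = 34.04 MPa.
For a hollow shaft τ = 16T/[πd_o³(1−k⁴)] with k = 0.64, so 1−k⁴ = 0.8322.
d_o³ = 16T/[π τ_allow (1−k⁴)] = 16×202000/(π×34.04×0.8322) = 36310 mm³.
d_o = 33.11 mm.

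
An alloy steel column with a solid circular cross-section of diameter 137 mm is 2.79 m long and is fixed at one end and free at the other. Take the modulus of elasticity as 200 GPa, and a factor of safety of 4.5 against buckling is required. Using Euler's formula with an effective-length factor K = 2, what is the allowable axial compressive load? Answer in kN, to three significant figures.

I = πd⁴/64 = π×137⁴/64 = 1.729×10^7 mm⁴.
Effective length L_e = KL = 2×2.79 m = 5580 mm.
Euler critical load P_cr = π²EI/L_e² = π²×200000×1.729×10^7/5580² = 1.096×10^6 N.
P_allow = P_cr/n = 1.096×10^6/4.5 = 243600 N.

P_allow = 244 kN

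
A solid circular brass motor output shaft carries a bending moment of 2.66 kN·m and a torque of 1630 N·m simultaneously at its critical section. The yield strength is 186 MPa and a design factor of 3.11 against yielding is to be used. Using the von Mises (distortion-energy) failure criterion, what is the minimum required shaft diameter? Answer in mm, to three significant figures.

d = 80.0 mm

σ_allow = σ_y/n = 186/3.11 = 59.81 MPa.
For a solid shaft σ_b = 32M/(πd³) and τ = 16T/(πd³), so the von Mises stress is σ' = (16/πd³)·√(4M²+3T²).
√(4M²+3T²) = √(4×(2.660×10^6)² + 3×(1.630×10^6)²) = 6.023×10^6 N·mm.
d³ = 16×6.023×10^6/(π×59.81) = 512900 mm³.
d = 80.05 mm.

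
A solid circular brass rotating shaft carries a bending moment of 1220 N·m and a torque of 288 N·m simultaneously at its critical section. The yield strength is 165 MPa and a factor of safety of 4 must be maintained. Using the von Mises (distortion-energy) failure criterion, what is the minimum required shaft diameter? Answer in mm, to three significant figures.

σ_allow = σ_y/n = 165/4 = 41.25 MPa.
For a solid shaft σ_b = 32M/(πd³) and τ = 16T/(πd³), so the von Mises stress is σ' = (16/πd³)·√(4M²+3T²).
√(4M²+3T²) = √(4×(1.220×10^6)² + 3×(288000)²) = 2.490×10^6 N·mm.
d³ = 16×2.490×10^6/(π×41.25) = 307500 mm³.
d = 67.50 mm.

d = 67.5 mm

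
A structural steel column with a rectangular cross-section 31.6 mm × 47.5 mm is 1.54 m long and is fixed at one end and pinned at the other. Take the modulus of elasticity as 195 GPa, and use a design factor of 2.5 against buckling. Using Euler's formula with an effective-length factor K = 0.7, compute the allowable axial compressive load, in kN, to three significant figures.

P_allow = 82.7 kN

Buckling occurs about the weak axis: I_min = h·b³/12 = 47.5×31.6³/12 = 124900 mm⁴ (b = 31.6 mm is the smaller dimension).
Effective length L_e = KL = 0.7×1.54 m = 1078 mm.
Euler critical load P_cr = π²EI/L_e² = π²×195000×124900/1078² = 206900 N.
P_allow = P_cr/n = 206900/2.5 = 82740 N.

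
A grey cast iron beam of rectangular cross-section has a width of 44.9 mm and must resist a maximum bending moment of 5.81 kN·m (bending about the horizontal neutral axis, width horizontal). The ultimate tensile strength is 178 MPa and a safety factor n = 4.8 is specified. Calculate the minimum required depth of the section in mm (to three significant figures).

σ_allow = 178/4.8 = 37.08 MPa.
For a rectangular section σ = 6M/(bh²), so h² = 6M/(b σ_allow) = 6×5810000/(44.9×37.08) = 20940 mm².
h = 144.7 mm.

h = 145 mm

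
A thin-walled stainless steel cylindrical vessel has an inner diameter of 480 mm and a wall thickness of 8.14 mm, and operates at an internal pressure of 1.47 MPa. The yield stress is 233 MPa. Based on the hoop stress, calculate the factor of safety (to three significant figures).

n = 5.38

σ_h = pD/(2t) = 1.47×480/(2×8.14) = 43.34 MPa.
n = 233/43.34 = 5.376.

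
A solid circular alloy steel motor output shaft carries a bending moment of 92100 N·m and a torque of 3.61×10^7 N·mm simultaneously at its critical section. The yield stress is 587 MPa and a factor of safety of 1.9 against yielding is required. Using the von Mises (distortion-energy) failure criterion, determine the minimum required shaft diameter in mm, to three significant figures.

d = 147 mm

σ_allow = σ_y/n = 587/1.9 = 308.9 MPa.
For a solid shaft σ_b = 32M/(πd³) and τ = 16T/(πd³), so the von Mises stress is σ' = (16/πd³)·√(4M²+3T²).
√(4M²+3T²) = √(4×(9.210×10^7)² + 3×(3.610×10^7)²) = 1.945×10^8 N·mm.
d³ = 16×1.945×10^8/(π×308.9) = 3.207×10^6 mm³.
d = 147.5 mm.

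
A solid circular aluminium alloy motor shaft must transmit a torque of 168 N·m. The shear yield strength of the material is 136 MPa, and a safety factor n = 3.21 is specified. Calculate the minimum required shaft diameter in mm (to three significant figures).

d = 27.2 mm

Allowable shear stress τ_allow = 136/3.21 = 42.37 MPa.
For a solid shaft τ = 16T/(πd³), so d³ = 16T/(π τ_allow) = 16×168000/(π×42.37) = 20200 mm³.
d = (20200)^(1/3) = 27.23 mm.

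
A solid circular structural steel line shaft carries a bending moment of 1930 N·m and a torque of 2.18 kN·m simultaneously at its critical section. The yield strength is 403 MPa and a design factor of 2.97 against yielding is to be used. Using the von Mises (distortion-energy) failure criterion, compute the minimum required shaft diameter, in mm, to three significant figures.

σ_allow = σ_y/n = 403/2.97 = 135.7 MPa.
For a solid shaft σ_b = 32M/(πd³) and τ = 16T/(πd³), so the von Mises stress is σ' = (16/πd³)·√(4M²+3T²).
√(4M²+3T²) = √(4×(1.930×10^6)² + 3×(2.180×10^6)²) = 5.400×10^6 N·mm.
d³ = 16×5.400×10^6/(π×135.7) = 202700 mm³.
d = 58.74 mm.

d = 58.7 mm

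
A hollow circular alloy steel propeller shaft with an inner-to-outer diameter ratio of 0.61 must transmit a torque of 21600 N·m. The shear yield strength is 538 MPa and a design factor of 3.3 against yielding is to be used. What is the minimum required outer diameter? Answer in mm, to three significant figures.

τ_allow = 538/3.3 = 163.0 MPa.
For a hollow shaft τ = 16T/[πd_o³(1−k⁴)] with k = 0.61, so 1−k⁴ = 0.8615.
d_o³ = 16T/[π τ_allow (1−k⁴)] = 16×2.1600×10^7/(π×163.0×0.8615) = 783200 mm³.
d_o = 92.18 mm.

d_o = 92.2 mm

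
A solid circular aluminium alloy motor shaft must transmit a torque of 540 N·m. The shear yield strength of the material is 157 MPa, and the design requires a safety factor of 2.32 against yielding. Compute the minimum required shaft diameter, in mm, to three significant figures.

Allowable shear stress τ_allow = 157/2.32 = 67.67 MPa.
For a solid shaft τ = 16T/(πd³), so d³ = 16T/(π τ_allow) = 16×540000/(π×67.67) = 40640 mm³.
d = (40640)^(1/3) = 34.38 mm.

d = 34.4 mm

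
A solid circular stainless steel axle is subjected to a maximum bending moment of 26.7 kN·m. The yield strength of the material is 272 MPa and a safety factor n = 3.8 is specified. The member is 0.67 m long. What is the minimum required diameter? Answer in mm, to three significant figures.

d = 156 mm

σ_allow = 272/3.8 = 71.58 MPa.
For a solid circular section σ = 32M/(πd³), so d³ = 32M/(π σ_allow) = 32×2.6700×10^7/(π×71.58) = 3.799×10^6 mm³.
d = 156.0 mm.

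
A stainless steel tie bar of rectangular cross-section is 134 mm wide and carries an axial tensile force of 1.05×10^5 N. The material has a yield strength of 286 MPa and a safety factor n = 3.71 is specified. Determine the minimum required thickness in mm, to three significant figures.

t = 10.2 mm

σ_allow = 286/3.71 = 77.09 MPa.
Required area A = F/σ_allow = 105000/77.09 = 1362 mm².
t = A/w = 1362/134 = 10.16 mm.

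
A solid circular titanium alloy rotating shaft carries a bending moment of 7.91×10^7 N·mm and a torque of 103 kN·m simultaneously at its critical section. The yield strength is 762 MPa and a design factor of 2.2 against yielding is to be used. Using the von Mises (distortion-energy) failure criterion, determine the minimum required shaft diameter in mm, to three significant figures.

d = 152 mm

σ_allow = σ_y/n = 762/2.2 = 346.4 MPa.
For a solid shaft σ_b = 32M/(πd³) and τ = 16T/(πd³), so the von Mises stress is σ' = (16/πd³)·√(4M²+3T²).
√(4M²+3T²) = √(4×(7.910×10^7)² + 3×(1.030×10^8)²) = 2.384×10^8 N·mm.
d³ = 16×2.384×10^8/(π×346.4) = 3.506×10^6 mm³.
d = 151.9 mm.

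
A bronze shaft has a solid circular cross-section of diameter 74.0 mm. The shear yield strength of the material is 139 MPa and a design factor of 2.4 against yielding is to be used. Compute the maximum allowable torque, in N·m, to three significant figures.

τ_allow = 139/2.4 = 57.92 MPa.
For a solid shaft T_allow = τ_allow·πd³/16; πd³/16 = π×74.0³/16 = 79570 mm³.
T_allow = 57.92×79570 = 4.608×10^6 N·mm = 4608 N·m.

T_allow = 4610 N·m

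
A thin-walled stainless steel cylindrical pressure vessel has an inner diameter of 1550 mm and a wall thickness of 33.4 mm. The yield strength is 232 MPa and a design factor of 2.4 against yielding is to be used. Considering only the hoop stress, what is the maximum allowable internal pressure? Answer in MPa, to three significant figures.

σ_allow = 232/2.4 = 96.67 MPa.
σ_h = pD/(2t) → p_allow = 2σ_allow t/D = 2×96.67×33.4/1550 = 4.166 MPa.

p_allow = 4.17 MPa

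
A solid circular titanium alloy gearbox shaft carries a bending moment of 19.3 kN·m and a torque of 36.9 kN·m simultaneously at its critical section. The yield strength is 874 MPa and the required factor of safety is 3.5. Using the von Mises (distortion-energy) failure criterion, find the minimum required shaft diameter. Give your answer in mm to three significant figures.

σ_allow = σ_y/n = 874/3.5 = 249.7 MPa.
For a solid shaft σ_b = 32M/(πd³) and τ = 16T/(πd³), so the von Mises stress is σ' = (16/πd³)·√(4M²+3T²).
√(4M²+3T²) = √(4×(1.930×10^7)² + 3×(3.690×10^7)²) = 7.466×10^7 N·mm.
d³ = 16×7.466×10^7/(π×249.7) = 1.523×10^6 mm³.
d = 115.0 mm.

d = 115 mm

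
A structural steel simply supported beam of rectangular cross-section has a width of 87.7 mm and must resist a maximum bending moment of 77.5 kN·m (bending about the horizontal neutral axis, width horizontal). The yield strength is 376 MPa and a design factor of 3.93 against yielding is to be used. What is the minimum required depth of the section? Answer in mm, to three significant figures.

h = 235 mm

σ_allow = 376/3.93 = 95.67 MPa.
For a rectangular section σ = 6M/(bh²), so h² = 6M/(b σ_allow) = 6×7.7500×10^7/(87.7×95.67) = 55420 mm².
h = 235.4 mm.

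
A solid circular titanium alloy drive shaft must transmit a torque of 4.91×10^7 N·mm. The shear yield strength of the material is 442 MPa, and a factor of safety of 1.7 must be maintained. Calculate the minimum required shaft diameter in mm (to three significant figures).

d = 98.7 mm

Allowable shear stress τ_allow = 442/1.7 = 260.0 MPa.
For a solid shaft τ = 16T/(πd³), so d³ = 16T/(π τ_allow) = 16×4.9100×10^7/(π×260.0) = 961800 mm³.
d = (961800)^(1/3) = 98.71 mm.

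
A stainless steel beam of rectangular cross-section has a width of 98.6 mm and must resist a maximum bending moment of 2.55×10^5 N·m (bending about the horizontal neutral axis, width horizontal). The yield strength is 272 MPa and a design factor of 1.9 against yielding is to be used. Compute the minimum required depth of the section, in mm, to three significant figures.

σ_allow = 272/1.9 = 143.2 MPa.
For a rectangular section σ = 6M/(bh²), so h² = 6M/(b σ_allow) = 6×2.5500×10^8/(98.6×143.2) = 108400 mm².
h = 329.2 mm.

h = 329 mm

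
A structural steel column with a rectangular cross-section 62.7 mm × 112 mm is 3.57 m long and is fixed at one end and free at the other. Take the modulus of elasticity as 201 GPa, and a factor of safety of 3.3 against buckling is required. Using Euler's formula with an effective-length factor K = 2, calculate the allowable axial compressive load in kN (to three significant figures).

Buckling occurs about the weak axis: I_min = h·b³/12 = 112×62.7³/12 = 2.301×10^6 mm⁴ (b = 62.7 mm is the smaller dimension).
Effective length L_e = KL = 2×3.57 m = 7140 mm.
Euler critical load P_cr = π²EI/L_e² = π²×201000×2.301×10^6/7140² = 89520 N.
P_allow = P_cr/n = 89520/3.3 = 27130 N.

P_allow = 27.1 kN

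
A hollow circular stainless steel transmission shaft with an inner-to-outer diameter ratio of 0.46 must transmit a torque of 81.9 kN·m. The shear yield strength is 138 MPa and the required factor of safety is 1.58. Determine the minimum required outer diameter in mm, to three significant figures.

τ_allow = 138/1.58 = 87.34 MPa.
For a hollow shaft τ = 16T/[πd_o³(1−k⁴)] with k = 0.46, so 1−k⁴ = 0.9552.
d_o³ = 16T/[π τ_allow (1−k⁴)] = 16×8.1900×10^7/(π×87.34×0.9552) = 4.999×10^6 mm³.
d_o = 171.0 mm.

d_o = 171 mm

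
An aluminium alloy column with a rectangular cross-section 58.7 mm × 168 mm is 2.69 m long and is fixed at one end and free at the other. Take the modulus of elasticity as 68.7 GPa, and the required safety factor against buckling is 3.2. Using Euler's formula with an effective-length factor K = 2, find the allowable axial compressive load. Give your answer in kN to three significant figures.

Buckling occurs about the weak axis: I_min = h·b³/12 = 168×58.7³/12 = 2.832×10^6 mm⁴ (b = 58.7 mm is the smaller dimension).
Effective length L_e = KL = 2×2.69 m = 5380 mm.
Euler critical load P_cr = π²EI/L_e² = π²×68700×2.832×10^6/5380² = 66330 N.
P_allow = P_cr/n = 66330/3.2 = 20730 N.

P_allow = 20.7 kN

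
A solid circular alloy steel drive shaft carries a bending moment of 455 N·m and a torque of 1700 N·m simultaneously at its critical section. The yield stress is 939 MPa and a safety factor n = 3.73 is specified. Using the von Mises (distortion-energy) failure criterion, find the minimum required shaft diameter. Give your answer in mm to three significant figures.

σ_allow = σ_y/n = 939/3.73 = 251.7 MPa.
For a solid shaft σ_b = 32M/(πd³) and τ = 16T/(πd³), so the von Mises stress is σ' = (16/πd³)·√(4M²+3T²).
√(4M²+3T²) = √(4×(455000)² + 3×(1.700×10^6)²) = 3.082×10^6 N·mm.
d³ = 16×3.082×10^6/(π×251.7) = 62350 mm³.
d = 39.65 mm.

d = 39.7 mm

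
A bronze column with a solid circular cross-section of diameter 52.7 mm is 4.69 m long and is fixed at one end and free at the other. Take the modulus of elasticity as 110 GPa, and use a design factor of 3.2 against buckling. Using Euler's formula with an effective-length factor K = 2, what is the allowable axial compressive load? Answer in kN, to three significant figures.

P_allow = 1.46 kN

I = πd⁴/64 = π×52.7⁴/64 = 378600 mm⁴.
Effective length L_e = KL = 2×4.69 m = 9380 mm.
Euler critical load P_cr = π²EI/L_e² = π²×110000×378600/9380² = 4672 N.
P_allow = P_cr/n = 4672/3.2 = 1460 N.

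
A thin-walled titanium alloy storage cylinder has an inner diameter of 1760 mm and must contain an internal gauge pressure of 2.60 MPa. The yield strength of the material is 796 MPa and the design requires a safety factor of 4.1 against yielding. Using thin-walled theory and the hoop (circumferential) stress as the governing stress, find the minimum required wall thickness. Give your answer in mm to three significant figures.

σ_allow = 796/4.1 = 194.1 MPa.
Hoop stress σ_h = pD/(2t), so t = pD/(2σ_allow) = 2.60×1760/(2×194.1) = 11.78 mm.

t = 11.8 mm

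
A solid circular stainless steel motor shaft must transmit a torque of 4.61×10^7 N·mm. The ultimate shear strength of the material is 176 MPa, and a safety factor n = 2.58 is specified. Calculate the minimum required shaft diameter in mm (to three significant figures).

Allowable shear stress τ_allow = 176/2.58 = 68.22 MPa.
For a solid shaft τ = 16T/(πd³), so d³ = 16T/(π τ_allow) = 16×4.6100×10^7/(π×68.22) = 3.442×10^6 mm³.
d = (3.442×10^6)^(1/3) = 151.0 mm.

d = 151 mm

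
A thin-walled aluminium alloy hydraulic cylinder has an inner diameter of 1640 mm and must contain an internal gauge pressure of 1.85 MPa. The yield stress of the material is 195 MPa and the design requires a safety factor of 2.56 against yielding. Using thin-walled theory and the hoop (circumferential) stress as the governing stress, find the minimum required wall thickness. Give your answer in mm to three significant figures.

σ_allow = 195/2.56 = 76.17 MPa.
Hoop stress σ_h = pD/(2t), so t = pD/(2σ_allow) = 1.85×1640/(2×76.17) = 19.92 mm.

t = 19.9 mm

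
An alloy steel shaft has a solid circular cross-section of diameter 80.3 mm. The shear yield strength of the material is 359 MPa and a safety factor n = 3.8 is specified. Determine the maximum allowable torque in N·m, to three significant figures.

T_allow = 9600 N·m

τ_allow = 359/3.8 = 94.47 MPa.
For a solid shaft T_allow = τ_allow·πd³/16; πd³/16 = π×80.3³/16 = 101700 mm³.
T_allow = 94.47×101700 = 9.605×10^6 N·mm = 9605 N·m.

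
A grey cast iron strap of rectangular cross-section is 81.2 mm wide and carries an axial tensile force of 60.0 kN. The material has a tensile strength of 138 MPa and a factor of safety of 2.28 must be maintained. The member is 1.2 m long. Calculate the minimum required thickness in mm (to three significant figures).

t = 12.2 mm

σ_allow = 138/2.28 = 60.53 MPa.
Required area A = F/σ_allow = 60000/60.53 = 991.3 mm².
t = A/w = 991.3/81.2 = 12.21 mm.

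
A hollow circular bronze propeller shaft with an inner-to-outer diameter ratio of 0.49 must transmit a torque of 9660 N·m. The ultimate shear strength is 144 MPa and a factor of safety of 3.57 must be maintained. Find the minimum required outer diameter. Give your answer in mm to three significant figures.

d_o = 109 mm

τ_allow = 144/3.57 = 40.34 MPa.
For a hollow shaft τ = 16T/[πd_o³(1−k⁴)] with k = 0.49, so 1−k⁴ = 0.9424.
d_o³ = 16T/[π τ_allow (1−k⁴)] = 16×9660000/(π×40.34×0.9424) = 1.294×10^6 mm³.
d_o = 109.0 mm.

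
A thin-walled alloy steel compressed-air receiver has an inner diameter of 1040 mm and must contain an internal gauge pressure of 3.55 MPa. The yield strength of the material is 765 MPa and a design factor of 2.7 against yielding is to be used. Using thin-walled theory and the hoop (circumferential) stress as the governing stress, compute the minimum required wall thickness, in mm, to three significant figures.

t = 6.52 mm

σ_allow = 765/2.7 = 283.3 MPa.
Hoop stress σ_h = pD/(2t), so t = pD/(2σ_allow) = 3.55×1040/(2×283.3) = 6.515 mm.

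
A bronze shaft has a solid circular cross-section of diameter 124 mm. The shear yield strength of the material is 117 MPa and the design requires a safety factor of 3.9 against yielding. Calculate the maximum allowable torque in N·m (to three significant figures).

T_allow = 11200 N·m

τ_allow = 117/3.9 = 30.00 MPa.
For a solid shaft T_allow = τ_allow·πd³/16; πd³/16 = π×124³/16 = 374400 mm³.
T_allow = 30.00×374400 = 1.123×10^7 N·mm = 11230 N·m.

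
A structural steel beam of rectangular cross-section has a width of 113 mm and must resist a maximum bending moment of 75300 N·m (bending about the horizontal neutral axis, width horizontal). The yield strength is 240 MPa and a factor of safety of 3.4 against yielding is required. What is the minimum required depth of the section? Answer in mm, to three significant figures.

h = 238 mm

σ_allow = 240/3.4 = 70.59 MPa.
For a rectangular section σ = 6M/(bh²), so h² = 6M/(b σ_allow) = 6×7.5300×10^7/(113×70.59) = 56640 mm².
h = 238.0 mm.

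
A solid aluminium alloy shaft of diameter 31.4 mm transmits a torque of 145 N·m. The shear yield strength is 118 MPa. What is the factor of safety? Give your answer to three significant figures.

τ = 16T/(πd³) = 16×145000/(π×31.4³) = 23.85 MPa.
n = τ_limit/τ = 118/23.85 = 4.947.

n = 4.95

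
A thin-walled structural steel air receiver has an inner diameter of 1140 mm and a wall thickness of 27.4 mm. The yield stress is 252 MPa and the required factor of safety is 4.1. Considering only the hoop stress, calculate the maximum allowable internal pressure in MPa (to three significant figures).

p_allow = 2.95 MPa

σ_allow = 252/4.1 = 61.46 MPa.
σ_h = pD/(2t) → p_allow = 2σ_allow t/D = 2×61.46×27.4/1140 = 2.955 MPa.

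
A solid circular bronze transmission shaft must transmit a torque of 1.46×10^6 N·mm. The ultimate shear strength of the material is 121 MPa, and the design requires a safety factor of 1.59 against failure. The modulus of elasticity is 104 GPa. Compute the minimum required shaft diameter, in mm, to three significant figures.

Allowable shear stress τ_allow = 121/1.59 = 76.10 MPa.
For a solid shaft τ = 16T/(πd³), so d³ = 16T/(π τ_allow) = 16×1460000/(π×76.10) = 97710 mm³.
d = (97710)^(1/3) = 46.06 mm.

d = 46.1 mm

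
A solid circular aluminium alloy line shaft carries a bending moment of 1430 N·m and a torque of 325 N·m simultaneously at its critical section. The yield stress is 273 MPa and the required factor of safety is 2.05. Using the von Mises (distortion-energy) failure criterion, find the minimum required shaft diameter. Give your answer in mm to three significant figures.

σ_allow = σ_y/n = 273/2.05 = 133.2 MPa.
For a solid shaft σ_b = 32M/(πd³) and τ = 16T/(πd³), so the von Mises stress is σ' = (16/πd³)·√(4M²+3T²).
√(4M²+3T²) = √(4×(1.430×10^6)² + 3×(325000)²) = 2.915×10^6 N·mm.
d³ = 16×2.915×10^6/(π×133.2) = 111500 mm³.
d = 48.13 mm.

d = 48.1 mm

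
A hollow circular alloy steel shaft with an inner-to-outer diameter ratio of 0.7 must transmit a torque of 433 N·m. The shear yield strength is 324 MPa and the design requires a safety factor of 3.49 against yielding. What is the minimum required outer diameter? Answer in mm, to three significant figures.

τ_allow = 324/3.49 = 92.84 MPa.
For a hollow shaft τ = 16T/[πd_o³(1−k⁴)] with k = 0.7, so 1−k⁴ = 0.7599.
d_o³ = 16T/[π τ_allow (1−k⁴)] = 16×433000/(π×92.84×0.7599) = 31260 mm³.
d_o = 31.50 mm.

d_o = 31.5 mm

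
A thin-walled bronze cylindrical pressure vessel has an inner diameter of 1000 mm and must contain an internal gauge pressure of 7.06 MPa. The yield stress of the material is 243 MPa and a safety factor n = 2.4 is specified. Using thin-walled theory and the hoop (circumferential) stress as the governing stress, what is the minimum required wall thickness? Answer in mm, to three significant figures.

t = 34.9 mm

σ_allow = 243/2.4 = 101.2 MPa.
Hoop stress σ_h = pD/(2t), so t = pD/(2σ_allow) = 7.06×1000/(2×101.2) = 34.86 mm.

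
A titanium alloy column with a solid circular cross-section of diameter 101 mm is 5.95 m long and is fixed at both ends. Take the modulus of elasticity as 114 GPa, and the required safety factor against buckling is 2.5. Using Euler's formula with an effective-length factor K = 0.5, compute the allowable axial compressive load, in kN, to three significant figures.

I = πd⁴/64 = π×101⁴/64 = 5.108×10^6 mm⁴.
Effective length L_e = KL = 0.5×5.95 m = 2975 mm.
Euler critical load P_cr = π²EI/L_e² = π²×114000×5.108×10^6/2975² = 649400 N.
P_allow = P_cr/n = 649400/2.5 = 259700 N.

P_allow = 260 kN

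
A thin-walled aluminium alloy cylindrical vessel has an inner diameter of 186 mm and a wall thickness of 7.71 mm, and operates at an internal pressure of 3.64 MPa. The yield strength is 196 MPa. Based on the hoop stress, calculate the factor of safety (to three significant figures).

n = 4.46

σ_h = pD/(2t) = 3.64×186/(2×7.71) = 43.91 MPa.
n = 196/43.91 = 4.464.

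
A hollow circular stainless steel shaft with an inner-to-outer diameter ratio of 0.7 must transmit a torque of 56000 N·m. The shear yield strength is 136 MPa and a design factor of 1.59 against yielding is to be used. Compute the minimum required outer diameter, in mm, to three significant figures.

τ_allow = 136/1.59 = 85.53 MPa.
For a hollow shaft τ = 16T/[πd_o³(1−k⁴)] with k = 0.7, so 1−k⁴ = 0.7599.
d_o³ = 16T/[π τ_allow (1−k⁴)] = 16×5.6000×10^7/(π×85.53×0.7599) = 4.388×10^6 mm³.
d_o = 163.7 mm.

d_o = 164 mm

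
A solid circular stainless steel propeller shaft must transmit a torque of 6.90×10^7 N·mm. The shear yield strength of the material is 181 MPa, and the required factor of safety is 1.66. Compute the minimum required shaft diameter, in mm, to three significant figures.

Allowable shear stress τ_allow = 181/1.66 = 109.0 MPa.
For a solid shaft τ = 16T/(πd³), so d³ = 16T/(π τ_allow) = 16×6.9000×10^7/(π×109.0) = 3.223×10^6 mm³.
d = (3.223×10^6)^(1/3) = 147.7 mm.

d = 148 mm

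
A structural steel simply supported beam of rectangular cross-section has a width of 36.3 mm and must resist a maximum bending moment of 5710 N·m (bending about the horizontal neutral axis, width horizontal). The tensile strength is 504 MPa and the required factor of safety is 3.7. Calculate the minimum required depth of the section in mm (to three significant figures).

h = 83.2 mm

σ_allow = 504/3.7 = 136.2 MPa.
For a rectangular section σ = 6M/(bh²), so h² = 6M/(b σ_allow) = 6×5710000/(36.3×136.2) = 6929 mm².
h = 83.24 mm.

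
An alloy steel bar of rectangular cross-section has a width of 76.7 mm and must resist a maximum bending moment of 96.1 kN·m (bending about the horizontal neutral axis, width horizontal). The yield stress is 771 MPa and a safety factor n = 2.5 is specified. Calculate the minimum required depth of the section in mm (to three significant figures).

σ_allow = 771/2.5 = 308.4 MPa.
For a rectangular section σ = 6M/(bh²), so h² = 6M/(b σ_allow) = 6×9.6100×10^7/(76.7×308.4) = 24380 mm².
h = 156.1 mm.

h = 156 mm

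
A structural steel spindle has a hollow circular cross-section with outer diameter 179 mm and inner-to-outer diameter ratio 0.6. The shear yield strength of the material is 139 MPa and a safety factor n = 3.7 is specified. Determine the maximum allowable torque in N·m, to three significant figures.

T_allow = 36800 N·m

τ_allow = 139/3.7 = 37.57 MPa.
For a hollow shaft T_allow = τ_allow·πd_o³(1−k⁴)/16 with 1−k⁴ = 0.8704, so πd_o³(1−k⁴)/16 = 980200 mm³.
T_allow = 37.57×980200 = 3.682×10^7 N·mm = 36820 N·m.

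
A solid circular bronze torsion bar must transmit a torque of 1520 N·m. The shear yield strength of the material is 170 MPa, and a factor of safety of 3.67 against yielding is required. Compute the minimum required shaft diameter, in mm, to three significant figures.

d = 55.1 mm

Allowable shear stress τ_allow = 170/3.67 = 46.32 MPa.
For a solid shaft τ = 16T/(πd³), so d³ = 16T/(π τ_allow) = 16×1520000/(π×46.32) = 167100 mm³.
d = (167100)^(1/3) = 55.08 mm.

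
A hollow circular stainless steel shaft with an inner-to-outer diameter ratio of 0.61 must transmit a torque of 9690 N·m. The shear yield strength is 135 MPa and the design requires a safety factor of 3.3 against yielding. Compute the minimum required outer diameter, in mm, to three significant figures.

d_o = 112 mm

τ_allow = 135/3.3 = 40.91 MPa.
For a hollow shaft τ = 16T/[πd_o³(1−k⁴)] with k = 0.61, so 1−k⁴ = 0.8615.
d_o³ = 16T/[π τ_allow (1−k⁴)] = 16×9690000/(π×40.91×0.8615) = 1.400×10^6 mm³.
d_o = 111.9 mm.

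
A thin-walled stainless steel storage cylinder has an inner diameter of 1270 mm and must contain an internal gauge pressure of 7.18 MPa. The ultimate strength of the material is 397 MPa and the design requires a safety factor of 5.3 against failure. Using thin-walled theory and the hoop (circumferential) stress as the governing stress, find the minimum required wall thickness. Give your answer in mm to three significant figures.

t = 60.9 mm

σ_allow = 397/5.3 = 74.91 MPa.
Hoop stress σ_h = pD/(2t), so t = pD/(2σ_allow) = 7.18×1270/(2×74.91) = 60.87 mm.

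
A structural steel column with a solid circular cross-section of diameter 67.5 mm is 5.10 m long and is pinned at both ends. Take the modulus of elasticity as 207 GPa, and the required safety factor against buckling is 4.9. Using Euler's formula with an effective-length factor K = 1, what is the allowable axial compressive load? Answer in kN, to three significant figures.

I = πd⁴/64 = π×67.5⁴/64 = 1.019×10^6 mm⁴.
Effective length L_e = KL = 1×5.10 m = 5100 mm.
Euler critical load P_cr = π²EI/L_e² = π²×207000×1.019×10^6/5100² = 80040 N.
P_allow = P_cr/n = 80040/4.9 = 16330 N.

P_allow = 16.3 kN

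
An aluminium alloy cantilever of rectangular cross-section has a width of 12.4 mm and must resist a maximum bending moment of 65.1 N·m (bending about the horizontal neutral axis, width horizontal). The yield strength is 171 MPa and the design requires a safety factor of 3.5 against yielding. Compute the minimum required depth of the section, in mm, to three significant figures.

h = 25.4 mm

σ_allow = 171/3.5 = 48.86 MPa.
For a rectangular section σ = 6M/(bh²), so h² = 6M/(b σ_allow) = 6×65100/(12.4×48.86) = 644.7 mm².
h = 25.39 mm.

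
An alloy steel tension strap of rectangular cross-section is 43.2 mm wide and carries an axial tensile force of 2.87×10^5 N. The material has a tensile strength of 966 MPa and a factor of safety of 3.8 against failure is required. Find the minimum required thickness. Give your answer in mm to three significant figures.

σ_allow = 966/3.8 = 254.2 MPa.
Required area A = F/σ_allow = 287000/254.2 = 1129 mm².
t = A/w = 1129/43.2 = 26.13 mm.

t = 26.1 mm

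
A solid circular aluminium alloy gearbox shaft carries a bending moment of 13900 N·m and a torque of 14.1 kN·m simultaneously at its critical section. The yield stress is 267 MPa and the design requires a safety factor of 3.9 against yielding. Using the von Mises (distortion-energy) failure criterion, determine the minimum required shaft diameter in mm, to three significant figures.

σ_allow = σ_y/n = 267/3.9 = 68.46 MPa.
For a solid shaft σ_b = 32M/(πd³) and τ = 16T/(πd³), so the von Mises stress is σ' = (16/πd³)·√(4M²+3T²).
√(4M²+3T²) = √(4×(1.390×10^7)² + 3×(1.410×10^7)²) = 3.700×10^7 N·mm.
d³ = 16×3.700×10^7/(π×68.46) = 2.753×10^6 mm³.
d = 140.1 mm.

d = 140 mm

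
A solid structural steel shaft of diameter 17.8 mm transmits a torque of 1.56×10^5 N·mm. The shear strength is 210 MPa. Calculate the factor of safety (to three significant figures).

τ = 16T/(πd³) = 16×156000/(π×17.8³) = 140.9 MPa.
n = τ_limit/τ = 210/140.9 = 1.491.

n = 1.49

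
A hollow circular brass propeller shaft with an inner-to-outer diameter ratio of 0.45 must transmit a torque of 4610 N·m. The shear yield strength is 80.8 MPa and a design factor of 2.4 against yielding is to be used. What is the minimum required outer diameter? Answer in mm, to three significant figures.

d_o = 89.9 mm

τ_allow = 80.8/2.4 = 33.67 MPa.
For a hollow shaft τ = 16T/[πd_o³(1−k⁴)] with k = 0.45, so 1−k⁴ = 0.9590.
d_o³ = 16T/[π τ_allow (1−k⁴)] = 16×4610000/(π×33.67×0.9590) = 727200 mm³.
d_o = 89.93 mm.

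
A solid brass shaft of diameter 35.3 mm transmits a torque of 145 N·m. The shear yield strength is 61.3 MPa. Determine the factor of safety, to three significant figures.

τ = 16T/(πd³) = 16×145000/(π×35.3³) = 16.79 MPa.
n = τ_limit/τ = 61.3/16.79 = 3.651.

n = 3.65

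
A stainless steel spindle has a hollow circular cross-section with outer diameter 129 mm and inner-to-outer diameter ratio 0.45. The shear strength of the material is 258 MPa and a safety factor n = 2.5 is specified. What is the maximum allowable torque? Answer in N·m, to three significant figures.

τ_allow = 258/2.5 = 103.2 MPa.
For a hollow shaft T_allow = τ_allow·πd_o³(1−k⁴)/16 with 1−k⁴ = 0.9590, so πd_o³(1−k⁴)/16 = 404200 mm³.
T_allow = 103.2×404200 = 4.172×10^7 N·mm = 41720 N·m.

T_allow = 41700 N·m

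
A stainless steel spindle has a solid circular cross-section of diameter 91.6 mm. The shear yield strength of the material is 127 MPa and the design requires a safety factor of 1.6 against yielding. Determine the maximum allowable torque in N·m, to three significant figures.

T_allow = 12000 N·m

τ_allow = 127/1.6 = 79.38 MPa.
For a solid shaft T_allow = τ_allow·πd³/16; πd³/16 = π×91.6³/16 = 150900 mm³.
T_allow = 79.38×150900 = 1.198×10^7 N·mm = 11980 N·m.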